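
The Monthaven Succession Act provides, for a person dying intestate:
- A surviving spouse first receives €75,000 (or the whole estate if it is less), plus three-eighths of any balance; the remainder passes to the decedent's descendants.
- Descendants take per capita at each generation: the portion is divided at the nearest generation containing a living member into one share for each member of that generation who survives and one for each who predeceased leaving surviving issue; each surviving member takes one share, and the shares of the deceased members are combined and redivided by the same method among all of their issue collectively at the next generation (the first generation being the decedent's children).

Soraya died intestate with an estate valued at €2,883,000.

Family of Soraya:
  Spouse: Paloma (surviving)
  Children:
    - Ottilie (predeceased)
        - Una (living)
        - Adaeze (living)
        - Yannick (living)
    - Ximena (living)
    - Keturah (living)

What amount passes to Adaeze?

Paloma first takes €75,000, leaving a balance of €2,808,000. Paloma then takes three-eighths of the balance (€1,053,000), for a total of €1,128,000. The remaining €1,755,000 passes to the descendants.
The descendants' portion (€1,755,000) is divided at the children's generation into 3 shares of €585,000. Ximena and Keturah each take €585,000. The remaining share for the deceased Ottilie (€585,000) is carried to the next generation.
That pool (€585,000) is divided at the grandchildren's generation equally among Una, Adaeze, and Yannick: €195,000 each.

Adaeze receives €195,000.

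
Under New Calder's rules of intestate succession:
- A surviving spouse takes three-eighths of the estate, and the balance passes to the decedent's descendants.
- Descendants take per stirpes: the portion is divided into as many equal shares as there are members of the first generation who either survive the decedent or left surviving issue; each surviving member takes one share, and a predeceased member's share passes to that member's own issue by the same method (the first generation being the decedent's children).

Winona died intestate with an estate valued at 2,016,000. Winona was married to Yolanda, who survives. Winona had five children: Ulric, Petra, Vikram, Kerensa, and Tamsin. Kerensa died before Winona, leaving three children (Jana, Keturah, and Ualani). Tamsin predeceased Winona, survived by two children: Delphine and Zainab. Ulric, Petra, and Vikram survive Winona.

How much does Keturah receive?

Keturah receives 84,000.

Yolanda takes three-eighths of 2,016,000 = 756,000. The remaining 1,260,000 passes to the descendants.
The descendants' portion (1,260,000) is divided into 5 shares of 252,000: Ulric, Petra, and Vikram each take 252,000; Kerensa's 252,000 share passes to Kerensa's issue; Tamsin's 252,000 share passes to Tamsin's issue.
Kerensa's share (252,000) is divided into 3 shares of 84,000: Jana, Keturah, and Ualani each take 84,000.
Tamsin's share (252,000) is divided into 2 shares of 126,000: Delphine and Zainab each take 126,000.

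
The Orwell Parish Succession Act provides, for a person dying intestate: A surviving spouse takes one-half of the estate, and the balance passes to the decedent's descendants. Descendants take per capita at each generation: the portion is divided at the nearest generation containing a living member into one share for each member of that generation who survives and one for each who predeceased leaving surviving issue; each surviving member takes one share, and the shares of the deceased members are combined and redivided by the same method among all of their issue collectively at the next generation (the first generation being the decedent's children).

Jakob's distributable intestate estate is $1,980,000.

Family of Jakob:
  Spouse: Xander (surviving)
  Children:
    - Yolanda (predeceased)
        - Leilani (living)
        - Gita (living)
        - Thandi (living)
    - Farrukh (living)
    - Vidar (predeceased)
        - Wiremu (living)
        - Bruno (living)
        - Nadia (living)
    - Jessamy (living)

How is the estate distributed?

Xander: $990,000; Leilani: $82,500; Gita: $82,500; Thandi: $82,500; Farrukh: $247,500; Wiremu: $82,500; Bruno: $82,500; Nadia: $82,500; Jessamy: $247,500

Xander takes one-half of $1,980,000 = $990,000. The remaining $990,000 passes to the descendants.
The descendants' portion ($990,000) is divided at the children's generation into 4 shares of $247,500. Farrukh and Jessamy each take $247,500. The 2 shares of the deceased (Yolanda and Vidar) are combined into a pool of $495,000.
That pool ($495,000) is divided at the grandchildren's generation equally among Leilani, Gita, Thandi, Wiremu, Bruno, and Nadia: $82,500 each.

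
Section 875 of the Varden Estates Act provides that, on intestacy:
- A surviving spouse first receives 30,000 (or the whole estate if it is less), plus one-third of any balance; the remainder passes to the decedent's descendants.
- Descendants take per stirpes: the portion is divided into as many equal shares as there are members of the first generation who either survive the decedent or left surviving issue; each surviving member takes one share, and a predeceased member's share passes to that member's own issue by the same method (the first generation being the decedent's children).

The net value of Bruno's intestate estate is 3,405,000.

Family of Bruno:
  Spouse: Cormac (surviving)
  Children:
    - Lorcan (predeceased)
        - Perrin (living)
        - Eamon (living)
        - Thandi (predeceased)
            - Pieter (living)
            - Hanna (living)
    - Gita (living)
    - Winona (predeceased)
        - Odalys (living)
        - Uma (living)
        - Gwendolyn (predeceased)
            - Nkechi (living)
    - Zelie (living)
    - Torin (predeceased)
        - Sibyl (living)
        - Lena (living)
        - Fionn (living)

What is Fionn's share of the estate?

Cormac first takes 30,000, leaving a balance of 3,375,000. Cormac then takes one-third of the balance (1,125,000), for a total of 1,155,000. The remaining 2,250,000 passes to the descendants.
The descendants' portion (2,250,000) is divided into 5 shares of 450,000: Gita and Zelie each take 450,000; Lorcan's 450,000 share passes to Lorcan's issue; Winona's 450,000 share passes to Winona's issue; Torin's 450,000 share passes to Torin's issue.
Lorcan's share (450,000) is divided into 3 shares of 150,000: Perrin and Eamon each take 150,000; Thandi's 150,000 share passes to Thandi's issue.
Thandi's share (150,000) is divided into 2 shares of 75,000: Pieter and Hanna each take 75,000.
Winona's share (450,000) is divided into 3 shares of 150,000: Odalys and Uma each take 150,000; Gwendolyn's 150,000 share passes to Gwendolyn's issue.
Gwendolyn's share (150,000) passes entirely to Nkechi.
Torin's share (450,000) is divided into 3 shares of 150,000: Sibyl, Lena, and Fionn each take 150,000.

Fionn receives 150,000.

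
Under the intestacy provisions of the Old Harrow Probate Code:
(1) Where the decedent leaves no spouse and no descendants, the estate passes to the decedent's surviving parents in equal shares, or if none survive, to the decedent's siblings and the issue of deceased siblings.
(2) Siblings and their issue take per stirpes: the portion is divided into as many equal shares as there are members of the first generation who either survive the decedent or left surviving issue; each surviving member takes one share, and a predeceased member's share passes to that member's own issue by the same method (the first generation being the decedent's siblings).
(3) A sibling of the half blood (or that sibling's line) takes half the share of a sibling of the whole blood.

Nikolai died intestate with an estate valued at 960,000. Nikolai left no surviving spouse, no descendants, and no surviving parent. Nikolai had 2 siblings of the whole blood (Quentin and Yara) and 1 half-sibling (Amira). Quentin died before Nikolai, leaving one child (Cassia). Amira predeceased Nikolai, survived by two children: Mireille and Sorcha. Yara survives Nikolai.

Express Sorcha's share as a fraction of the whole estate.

The entire 960,000 passes to the siblings and their issue.
Counting each half-blood sibling's line as half a unit, there are 5/2 units in 960,000, so one unit is 384,000. Whole-blood lines (Quentin and Yara) take 384,000 each; half-blood lines (Amira) take 192,000 each.
Quentin's share (384,000) passes entirely to Cassia.
Amira's share (192,000) is divided into 2 shares of 96,000: Mireille and Sorcha each take 96,000.

Sorcha receives 1/10 of the estate.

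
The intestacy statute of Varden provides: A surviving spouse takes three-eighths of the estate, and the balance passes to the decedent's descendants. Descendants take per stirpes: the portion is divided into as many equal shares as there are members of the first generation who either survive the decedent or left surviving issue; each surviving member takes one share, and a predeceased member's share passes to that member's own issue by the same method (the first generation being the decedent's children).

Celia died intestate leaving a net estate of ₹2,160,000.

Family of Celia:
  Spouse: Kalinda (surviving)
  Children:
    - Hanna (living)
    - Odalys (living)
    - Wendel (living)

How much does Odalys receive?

Odalys receives ₹450,000.

Kalinda takes three-eighths of ₹2,160,000 = ₹810,000. The remaining ₹1,350,000 passes to the descendants.
The descendants' portion (₹1,350,000) is divided into 3 shares of ₹450,000: Hanna, Odalys, and Wendel each take ₹450,000.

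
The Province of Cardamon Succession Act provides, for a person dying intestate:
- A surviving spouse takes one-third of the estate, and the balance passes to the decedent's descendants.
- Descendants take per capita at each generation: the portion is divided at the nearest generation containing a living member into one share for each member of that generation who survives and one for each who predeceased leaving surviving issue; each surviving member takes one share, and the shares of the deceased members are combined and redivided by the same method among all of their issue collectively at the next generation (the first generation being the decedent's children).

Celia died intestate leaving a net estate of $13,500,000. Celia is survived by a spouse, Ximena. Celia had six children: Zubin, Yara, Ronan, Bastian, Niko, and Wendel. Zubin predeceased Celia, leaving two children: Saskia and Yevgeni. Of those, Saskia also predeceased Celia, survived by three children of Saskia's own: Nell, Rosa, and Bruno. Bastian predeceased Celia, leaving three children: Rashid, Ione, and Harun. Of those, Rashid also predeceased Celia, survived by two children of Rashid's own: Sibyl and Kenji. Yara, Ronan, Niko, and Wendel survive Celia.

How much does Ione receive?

Ione receives $600,000.

Ximena takes one-third of $13,500,000 = $4,500,000. The remaining $9,000,000 passes to the descendants.
The descendants' portion ($9,000,000) is divided at the children's generation into 6 shares of $1,500,000. Yara, Ronan, Niko, and Wendel each take $1,500,000. The 2 shares of the deceased (Zubin and Bastian) are combined into a pool of $3,000,000.
That pool ($3,000,000) is divided at the grandchildren's generation into 5 shares of $600,000. Yevgeni, Ione, and Harun each take $600,000. The 2 shares of the deceased (Saskia and Rashid) are combined into a pool of $1,200,000.
That pool ($1,200,000) is divided at the great-grandchildren's generation equally among Nell, Rosa, Bruno, Sibyl, and Kenji: $240,000 each.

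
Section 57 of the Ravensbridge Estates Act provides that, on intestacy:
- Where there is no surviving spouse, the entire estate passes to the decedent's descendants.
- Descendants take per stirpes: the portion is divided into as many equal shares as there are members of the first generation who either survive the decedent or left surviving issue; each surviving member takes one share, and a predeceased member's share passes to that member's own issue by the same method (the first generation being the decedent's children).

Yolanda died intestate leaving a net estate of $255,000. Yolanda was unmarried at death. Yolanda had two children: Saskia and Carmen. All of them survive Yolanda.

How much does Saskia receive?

Saskia receives $127,500.

The entire $255,000 passes to the descendants.
That amount ($255,000) is divided into 2 shares of $127,500: Saskia and Carmen each take $127,500.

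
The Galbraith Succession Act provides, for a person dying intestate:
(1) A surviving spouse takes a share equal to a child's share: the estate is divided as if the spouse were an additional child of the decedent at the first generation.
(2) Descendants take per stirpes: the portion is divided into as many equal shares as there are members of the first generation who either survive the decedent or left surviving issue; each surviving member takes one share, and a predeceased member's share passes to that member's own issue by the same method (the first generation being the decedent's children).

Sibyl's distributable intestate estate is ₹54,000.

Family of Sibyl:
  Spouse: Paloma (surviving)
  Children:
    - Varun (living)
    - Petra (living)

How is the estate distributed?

Paloma: ₹18,000; Varun: ₹18,000; Petra: ₹18,000

The spouse counts as an additional share at the children's level, so there are 3 primary shares of ₹18,000. Paloma takes one such share (₹18,000).
The children's combined portion (₹36,000) is divided into 2 shares of ₹18,000: Varun and Petra each take ₹18,000.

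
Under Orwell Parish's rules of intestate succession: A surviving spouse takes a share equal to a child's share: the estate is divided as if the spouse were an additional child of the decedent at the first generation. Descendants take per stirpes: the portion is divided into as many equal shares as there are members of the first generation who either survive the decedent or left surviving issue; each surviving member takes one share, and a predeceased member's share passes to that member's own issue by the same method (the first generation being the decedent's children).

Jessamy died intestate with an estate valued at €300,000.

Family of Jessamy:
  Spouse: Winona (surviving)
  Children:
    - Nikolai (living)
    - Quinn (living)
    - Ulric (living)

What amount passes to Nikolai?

Nikolai receives €75,000.

The spouse counts as an additional share at the children's level, so there are 4 primary shares of €75,000. Winona takes one such share (€75,000).
The children's combined portion (€225,000) is divided into 3 shares of €75,000: Nikolai, Quinn, and Ulric each take €75,000.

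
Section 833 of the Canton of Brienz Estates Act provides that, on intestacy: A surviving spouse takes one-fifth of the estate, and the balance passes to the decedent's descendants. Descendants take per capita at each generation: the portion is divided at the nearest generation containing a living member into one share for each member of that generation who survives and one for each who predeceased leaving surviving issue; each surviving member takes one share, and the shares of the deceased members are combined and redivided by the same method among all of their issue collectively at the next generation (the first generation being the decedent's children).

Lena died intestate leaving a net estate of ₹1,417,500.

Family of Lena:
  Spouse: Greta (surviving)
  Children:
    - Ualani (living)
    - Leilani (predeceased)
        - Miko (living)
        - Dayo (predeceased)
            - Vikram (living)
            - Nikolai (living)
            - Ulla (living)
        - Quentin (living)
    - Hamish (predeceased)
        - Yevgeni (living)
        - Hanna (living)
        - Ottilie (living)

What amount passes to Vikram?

Greta takes one-fifth of ₹1,417,500 = ₹283,500. The remaining ₹1,134,000 passes to the descendants.
The descendants' portion (₹1,134,000) is divided at the children's generation into 3 shares of ₹378,000. Ualani takes ₹378,000. The 2 shares of the deceased (Leilani and Hamish) are combined into a pool of ₹756,000.
That pool (₹756,000) is divided at the grandchildren's generation into 6 shares of ₹126,000. Miko, Quentin, Yevgeni, Hanna, and Ottilie each take ₹126,000. The remaining share for the deceased Dayo (₹126,000) is carried to the next generation.
That pool (₹126,000) is divided at the great-grandchildren's generation equally among Vikram, Nikolai, and Ulla: ₹42,000 each.

Vikram receives ₹42,000.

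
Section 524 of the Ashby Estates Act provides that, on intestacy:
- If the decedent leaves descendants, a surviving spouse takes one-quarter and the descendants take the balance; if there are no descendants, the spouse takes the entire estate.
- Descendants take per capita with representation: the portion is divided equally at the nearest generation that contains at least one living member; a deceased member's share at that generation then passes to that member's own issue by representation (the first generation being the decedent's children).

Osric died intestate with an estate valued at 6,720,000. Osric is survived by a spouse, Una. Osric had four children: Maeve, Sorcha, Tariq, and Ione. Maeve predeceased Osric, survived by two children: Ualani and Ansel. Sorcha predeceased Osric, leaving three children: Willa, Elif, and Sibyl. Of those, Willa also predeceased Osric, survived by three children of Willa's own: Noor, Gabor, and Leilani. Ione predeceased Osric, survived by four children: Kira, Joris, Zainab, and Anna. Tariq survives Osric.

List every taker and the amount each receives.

Una: 1,680,000; Ualani: 630,000; Ansel: 630,000; Noor: 140,000; Gabor: 140,000; Leilani: 140,000; Elif: 420,000; Sibyl: 420,000; Tariq: 1,260,000; Kira: 315,000; Joris: 315,000; Zainab: 315,000; Anna: 315,000

Una takes one-quarter of 6,720,000 = 1,680,000. The remaining 5,040,000 passes to the descendants.
The descendants' portion (5,040,000) is divided into 4 shares of 1,260,000: Tariq takes 1,260,000; Maeve's 1,260,000 share passes to Maeve's issue; Sorcha's 1,260,000 share passes to Sorcha's issue; Ione's 1,260,000 share passes to Ione's issue.
Maeve's share (1,260,000) is divided into 2 shares of 630,000: Ualani and Ansel each take 630,000.
Sorcha's share (1,260,000) is divided into 3 shares of 420,000: Elif and Sibyl each take 420,000; Willa's 420,000 share passes to Willa's issue.
Willa's share (420,000) is divided into 3 shares of 140,000: Noor, Gabor, and Leilani each take 140,000.
Ione's share (1,260,000) is divided into 4 shares of 315,000: Kira, Joris, Zainab, and Anna each take 315,000.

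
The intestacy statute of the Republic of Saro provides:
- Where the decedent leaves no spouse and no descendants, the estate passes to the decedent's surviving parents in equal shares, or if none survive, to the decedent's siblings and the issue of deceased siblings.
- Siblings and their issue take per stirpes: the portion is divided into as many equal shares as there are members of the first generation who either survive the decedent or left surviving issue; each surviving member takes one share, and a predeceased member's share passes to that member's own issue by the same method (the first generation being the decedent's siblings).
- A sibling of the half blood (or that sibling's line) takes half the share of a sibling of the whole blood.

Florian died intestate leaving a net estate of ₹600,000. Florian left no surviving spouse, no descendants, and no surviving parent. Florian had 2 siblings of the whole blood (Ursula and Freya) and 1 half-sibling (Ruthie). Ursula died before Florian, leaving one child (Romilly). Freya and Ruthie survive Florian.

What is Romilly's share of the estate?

Romilly receives ₹240,000.

The entire ₹600,000 passes to the siblings and their issue.
Counting each half-blood sibling's line as half a unit, there are 5/2 units in ₹600,000, so one unit is ₹240,000. Whole-blood lines (Ursula and Freya) take ₹240,000 each; half-blood lines (Ruthie) take ₹120,000 each.
Ursula's share (₹240,000) passes entirely to Romilly.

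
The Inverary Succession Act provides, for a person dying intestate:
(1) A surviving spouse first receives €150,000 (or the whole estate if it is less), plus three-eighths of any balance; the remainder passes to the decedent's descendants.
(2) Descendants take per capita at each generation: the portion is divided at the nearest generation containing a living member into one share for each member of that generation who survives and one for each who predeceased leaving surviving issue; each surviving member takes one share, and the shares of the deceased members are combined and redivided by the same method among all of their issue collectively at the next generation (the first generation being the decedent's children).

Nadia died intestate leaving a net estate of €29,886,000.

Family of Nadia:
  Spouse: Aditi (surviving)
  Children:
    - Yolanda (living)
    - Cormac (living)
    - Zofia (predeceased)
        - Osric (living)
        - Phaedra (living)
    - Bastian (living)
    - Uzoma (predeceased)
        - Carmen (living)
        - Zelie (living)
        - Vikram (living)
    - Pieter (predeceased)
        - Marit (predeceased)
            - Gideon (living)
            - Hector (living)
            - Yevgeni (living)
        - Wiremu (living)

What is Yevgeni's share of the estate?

Aditi first takes €150,000, leaving a balance of €29,736,000. Aditi then takes three-eighths of the balance (€11,151,000), for a total of €11,301,000. The remaining €18,585,000 passes to the descendants.
The descendants' portion (€18,585,000) is divided at the children's generation into 6 shares of €3,097,500. Yolanda, Cormac, and Bastian each take €3,097,500. The 3 shares of the deceased (Zofia, Uzoma, and Pieter) are combined into a pool of €9,292,500.
That pool (€9,292,500) is divided at the grandchildren's generation into 7 shares of €1,327,500. Osric, Phaedra, Carmen, Zelie, Vikram, and Wiremu each take €1,327,500. The remaining share for the deceased Marit (€1,327,500) is carried to the next generation.
That pool (€1,327,500) is divided at the great-grandchildren's generation equally among Gideon, Hector, and Yevgeni: €442,500 each.

Yevgeni receives €442,500.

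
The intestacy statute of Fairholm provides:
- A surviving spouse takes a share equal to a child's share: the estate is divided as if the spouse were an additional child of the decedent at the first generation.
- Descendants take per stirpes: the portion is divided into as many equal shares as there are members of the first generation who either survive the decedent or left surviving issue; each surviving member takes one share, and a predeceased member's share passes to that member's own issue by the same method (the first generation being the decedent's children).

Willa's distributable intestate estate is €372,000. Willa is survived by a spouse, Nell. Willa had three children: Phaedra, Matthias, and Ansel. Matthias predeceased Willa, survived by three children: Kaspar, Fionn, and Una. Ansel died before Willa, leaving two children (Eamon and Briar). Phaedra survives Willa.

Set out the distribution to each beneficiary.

The spouse counts as an additional share at the children's level, so there are 4 primary shares of €93,000. Nell takes one such share (€93,000).
The children's combined portion (€279,000) is divided into 3 shares of €93,000: Phaedra takes €93,000; Matthias's €93,000 share passes to Matthias's issue; Ansel's €93,000 share passes to Ansel's issue.
Matthias's share (€93,000) is divided into 3 shares of €31,000: Kaspar, Fionn, and Una each take €31,000.
Ansel's share (€93,000) is divided into 2 shares of €46,500: Eamon and Briar each take €46,500.

Nell: €93,000; Phaedra: €93,000; Kaspar: €31,000; Fionn: €31,000; Una: €31,000; Eamon: €46,500; Briar: €46,500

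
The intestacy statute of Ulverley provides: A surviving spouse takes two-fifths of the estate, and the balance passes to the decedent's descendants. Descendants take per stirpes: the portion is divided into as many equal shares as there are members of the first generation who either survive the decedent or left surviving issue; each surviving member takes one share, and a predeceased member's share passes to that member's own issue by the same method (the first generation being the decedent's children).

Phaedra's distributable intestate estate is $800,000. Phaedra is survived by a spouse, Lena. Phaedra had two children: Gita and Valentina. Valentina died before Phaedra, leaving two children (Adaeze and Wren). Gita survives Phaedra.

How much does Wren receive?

Wren receives $120,000.

Lena takes two-fifths of $800,000 = $320,000. The remaining $480,000 passes to the descendants.
The descendants' portion ($480,000) is divided into 2 shares of $240,000: Gita takes $240,000; Valentina's $240,000 share passes to Valentina's issue.
Valentina's share ($240,000) is divided into 2 shares of $120,000: Adaeze and Wren each take $120,000.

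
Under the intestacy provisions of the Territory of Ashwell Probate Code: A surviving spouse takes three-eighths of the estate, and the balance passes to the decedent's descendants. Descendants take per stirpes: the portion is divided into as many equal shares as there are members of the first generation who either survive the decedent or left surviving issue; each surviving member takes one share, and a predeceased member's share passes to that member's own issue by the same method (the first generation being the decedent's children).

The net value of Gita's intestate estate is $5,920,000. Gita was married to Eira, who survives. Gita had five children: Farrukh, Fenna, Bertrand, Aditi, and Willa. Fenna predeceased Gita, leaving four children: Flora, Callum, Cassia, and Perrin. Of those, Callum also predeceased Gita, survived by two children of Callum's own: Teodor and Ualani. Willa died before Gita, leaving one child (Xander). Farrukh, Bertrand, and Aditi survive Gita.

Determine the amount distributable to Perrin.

Eira takes three-eighths of $5,920,000 = $2,220,000. The remaining $3,700,000 passes to the descendants.
The descendants' portion ($3,700,000) is divided into 5 shares of $740,000: Farrukh, Bertrand, and Aditi each take $740,000; Fenna's $740,000 share passes to Fenna's issue; Willa's $740,000 share passes to Willa's issue.
Fenna's share ($740,000) is divided into 4 shares of $185,000: Flora, Cassia, and Perrin each take $185,000; Callum's $185,000 share passes to Callum's issue.
Callum's share ($185,000) is divided into 2 shares of $92,500: Teodor and Ualani each take $92,500.
Willa's share ($740,000) passes entirely to Xander.

Perrin receives $185,000.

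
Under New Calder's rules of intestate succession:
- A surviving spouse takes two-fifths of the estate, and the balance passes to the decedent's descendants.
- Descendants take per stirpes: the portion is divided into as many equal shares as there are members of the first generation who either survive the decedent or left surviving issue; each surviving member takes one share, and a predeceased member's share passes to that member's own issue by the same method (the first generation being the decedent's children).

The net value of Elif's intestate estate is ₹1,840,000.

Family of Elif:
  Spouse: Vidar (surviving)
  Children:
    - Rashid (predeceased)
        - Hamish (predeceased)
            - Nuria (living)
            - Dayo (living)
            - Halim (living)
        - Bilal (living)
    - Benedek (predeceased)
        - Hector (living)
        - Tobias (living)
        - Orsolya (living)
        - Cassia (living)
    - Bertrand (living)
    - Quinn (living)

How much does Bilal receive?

Vidar takes two-fifths of ₹1,840,000 = ₹736,000. The remaining ₹1,104,000 passes to the descendants.
The descendants' portion (₹1,104,000) is divided into 4 shares of ₹276,000: Bertrand and Quinn each take ₹276,000; Rashid's ₹276,000 share passes to Rashid's issue; Benedek's ₹276,000 share passes to Benedek's issue.
Rashid's share (₹276,000) is divided into 2 shares of ₹138,000: Bilal takes ₹138,000; Hamish's ₹138,000 share passes to Hamish's issue.
Hamish's share (₹138,000) is divided into 3 shares of ₹46,000: Nuria, Dayo, and Halim each take ₹46,000.
Benedek's share (₹276,000) is divided into 4 shares of ₹69,000: Hector, Tobias, Orsolya, and Cassia each take ₹69,000.

Bilal receives ₹138,000.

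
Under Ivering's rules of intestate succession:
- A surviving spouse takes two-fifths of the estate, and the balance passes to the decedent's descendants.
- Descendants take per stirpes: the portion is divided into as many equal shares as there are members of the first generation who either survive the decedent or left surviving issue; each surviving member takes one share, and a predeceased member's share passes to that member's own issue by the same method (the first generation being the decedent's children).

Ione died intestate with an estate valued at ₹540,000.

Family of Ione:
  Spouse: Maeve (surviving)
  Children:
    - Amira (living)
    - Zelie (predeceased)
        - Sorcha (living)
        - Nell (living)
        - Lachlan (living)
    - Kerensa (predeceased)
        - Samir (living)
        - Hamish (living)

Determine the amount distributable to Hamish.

Hamish receives ₹54,000.

Maeve takes two-fifths of ₹540,000 = ₹216,000. The remaining ₹324,000 passes to the descendants.
The descendants' portion (₹324,000) is divided into 3 shares of ₹108,000: Amira takes ₹108,000; Zelie's ₹108,000 share passes to Zelie's issue; Kerensa's ₹108,000 share passes to Kerensa's issue.
Zelie's share (₹108,000) is divided into 3 shares of ₹36,000: Sorcha, Nell, and Lachlan each take ₹36,000.
Kerensa's share (₹108,000) is divided into 2 shares of ₹54,000: Samir and Hamish each take ₹54,000.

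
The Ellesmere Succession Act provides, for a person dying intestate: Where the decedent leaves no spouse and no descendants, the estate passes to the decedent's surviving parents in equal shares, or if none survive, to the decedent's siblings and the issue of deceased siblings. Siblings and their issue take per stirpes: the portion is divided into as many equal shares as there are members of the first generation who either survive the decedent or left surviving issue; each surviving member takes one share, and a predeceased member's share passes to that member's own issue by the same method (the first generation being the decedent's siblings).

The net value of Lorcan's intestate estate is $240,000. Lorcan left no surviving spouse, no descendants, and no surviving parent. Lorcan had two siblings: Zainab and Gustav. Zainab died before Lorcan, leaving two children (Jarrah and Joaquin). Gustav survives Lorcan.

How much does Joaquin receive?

The entire $240,000 passes to the siblings and their issue.
That amount ($240,000) is divided into 2 shares of $120,000: Gustav takes $120,000; Zainab's $120,000 share passes to Zainab's issue.
Zainab's share ($120,000) is divided into 2 shares of $60,000: Jarrah and Joaquin each take $60,000.

Joaquin receives $60,000.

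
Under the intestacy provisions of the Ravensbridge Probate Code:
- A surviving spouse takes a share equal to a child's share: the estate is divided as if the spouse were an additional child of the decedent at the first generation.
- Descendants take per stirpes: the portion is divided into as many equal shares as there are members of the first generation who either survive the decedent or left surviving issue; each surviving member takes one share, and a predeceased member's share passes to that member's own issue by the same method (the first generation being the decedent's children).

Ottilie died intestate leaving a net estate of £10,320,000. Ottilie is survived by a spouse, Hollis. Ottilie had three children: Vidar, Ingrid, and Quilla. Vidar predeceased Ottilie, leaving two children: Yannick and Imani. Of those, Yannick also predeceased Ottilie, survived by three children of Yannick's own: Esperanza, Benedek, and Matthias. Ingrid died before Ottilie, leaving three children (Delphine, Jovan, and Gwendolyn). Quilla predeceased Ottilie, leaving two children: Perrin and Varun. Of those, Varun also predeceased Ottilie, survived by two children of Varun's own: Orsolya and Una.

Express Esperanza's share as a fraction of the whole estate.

Esperanza receives 1/24 of the estate.

The spouse counts as an additional share at the children's level, so there are 4 primary shares of £2,580,000. Hollis takes one such share (£2,580,000).
The children's combined portion (£7,740,000) is divided into 3 shares of £2,580,000: Vidar's £2,580,000 share passes to Vidar's issue; Ingrid's £2,580,000 share passes to Ingrid's issue; Quilla's £2,580,000 share passes to Quilla's issue.
Vidar's share (£2,580,000) is divided into 2 shares of £1,290,000: Imani takes £1,290,000; Yannick's £1,290,000 share passes to Yannick's issue.
Yannick's share (£1,290,000) is divided into 3 shares of £430,000: Esperanza, Benedek, and Matthias each take £430,000.
Ingrid's share (£2,580,000) is divided into 3 shares of £860,000: Delphine, Jovan, and Gwendolyn each take £860,000.
Quilla's share (£2,580,000) is divided into 2 shares of £1,290,000: Perrin takes £1,290,000; Varun's £1,290,000 share passes to Varun's issue.
Varun's share (£1,290,000) is divided into 2 shares of £645,000: Orsolya and Una each take £645,000.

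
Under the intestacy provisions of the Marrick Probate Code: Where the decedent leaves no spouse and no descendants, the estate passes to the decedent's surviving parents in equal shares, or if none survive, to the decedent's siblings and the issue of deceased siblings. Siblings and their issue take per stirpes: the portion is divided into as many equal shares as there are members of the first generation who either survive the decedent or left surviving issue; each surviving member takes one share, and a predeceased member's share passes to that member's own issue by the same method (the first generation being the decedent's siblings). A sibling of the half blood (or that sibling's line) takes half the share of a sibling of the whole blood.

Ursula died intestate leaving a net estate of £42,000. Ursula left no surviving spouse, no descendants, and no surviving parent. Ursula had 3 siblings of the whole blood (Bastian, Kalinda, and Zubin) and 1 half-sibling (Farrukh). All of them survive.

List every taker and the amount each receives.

Farrukh: £6,000; Bastian: £12,000; Kalinda: £12,000; Zubin: £12,000

The entire £42,000 passes to the siblings and their issue.
Counting each half-blood sibling's line as half a unit, there are 7/2 units in £42,000, so one unit is £12,000. Whole-blood lines (Bastian, Kalinda, and Zubin) take £12,000 each; half-blood lines (Farrukh) take £6,000 each.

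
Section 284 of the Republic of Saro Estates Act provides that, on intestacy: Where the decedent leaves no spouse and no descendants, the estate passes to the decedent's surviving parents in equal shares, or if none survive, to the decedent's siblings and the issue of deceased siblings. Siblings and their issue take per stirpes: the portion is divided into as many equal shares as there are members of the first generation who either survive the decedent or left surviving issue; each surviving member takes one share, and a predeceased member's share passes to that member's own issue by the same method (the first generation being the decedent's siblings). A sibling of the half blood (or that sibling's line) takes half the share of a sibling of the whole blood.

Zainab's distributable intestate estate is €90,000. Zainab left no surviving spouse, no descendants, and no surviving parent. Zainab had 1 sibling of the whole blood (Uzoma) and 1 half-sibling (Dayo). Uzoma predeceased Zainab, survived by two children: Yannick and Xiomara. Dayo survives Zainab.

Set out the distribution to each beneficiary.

The entire €90,000 passes to the siblings and their issue.
Counting each half-blood sibling's line as half a unit, there are 3/2 units in €90,000, so one unit is €60,000. Whole-blood lines (Uzoma) take €60,000 each; half-blood lines (Dayo) take €30,000 each.
Uzoma's share (€60,000) is divided into 2 shares of €30,000: Yannick and Xiomara each take €30,000.

Dayo: €30,000; Yannick: €30,000; Xiomara: €30,000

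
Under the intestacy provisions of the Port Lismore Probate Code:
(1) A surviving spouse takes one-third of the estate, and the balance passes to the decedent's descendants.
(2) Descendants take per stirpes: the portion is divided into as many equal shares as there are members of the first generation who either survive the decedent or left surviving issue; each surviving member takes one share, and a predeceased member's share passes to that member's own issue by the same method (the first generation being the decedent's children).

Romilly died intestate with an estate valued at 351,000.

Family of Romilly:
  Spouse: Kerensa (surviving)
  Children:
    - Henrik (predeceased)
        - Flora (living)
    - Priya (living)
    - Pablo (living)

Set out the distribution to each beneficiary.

Kerensa: 117,000; Flora: 78,000; Priya: 78,000; Pablo: 78,000

Kerensa takes one-third of 351,000 = 117,000. The remaining 234,000 passes to the descendants.
The descendants' portion (234,000) is divided into 3 shares of 78,000: Priya and Pablo each take 78,000; Henrik's 78,000 share passes to Henrik's issue.
Henrik's share (78,000) passes entirely to Flora.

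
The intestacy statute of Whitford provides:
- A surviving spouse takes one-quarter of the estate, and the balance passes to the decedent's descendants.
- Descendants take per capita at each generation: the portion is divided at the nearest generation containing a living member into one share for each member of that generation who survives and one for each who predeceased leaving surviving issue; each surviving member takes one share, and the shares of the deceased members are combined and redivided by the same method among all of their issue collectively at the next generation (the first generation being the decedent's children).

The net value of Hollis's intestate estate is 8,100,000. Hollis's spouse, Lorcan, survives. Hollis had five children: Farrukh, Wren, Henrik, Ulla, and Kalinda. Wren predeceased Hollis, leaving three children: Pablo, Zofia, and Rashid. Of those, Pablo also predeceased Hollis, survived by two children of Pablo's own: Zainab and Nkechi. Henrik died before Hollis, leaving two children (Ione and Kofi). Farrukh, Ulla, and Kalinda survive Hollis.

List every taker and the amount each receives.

Lorcan takes one-quarter of 8,100,000 = 2,025,000. The remaining 6,075,000 passes to the descendants.
The descendants' portion (6,075,000) is divided at the children's generation into 5 shares of 1,215,000. Farrukh, Ulla, and Kalinda each take 1,215,000. The 2 shares of the deceased (Wren and Henrik) are combined into a pool of 2,430,000.
That pool (2,430,000) is divided at the grandchildren's generation into 5 shares of 486,000. Zofia, Rashid, Ione, and Kofi each take 486,000. The remaining share for the deceased Pablo (486,000) is carried to the next generation.
That pool (486,000) is divided at the great-grandchildren's generation equally among Zainab and Nkechi: 243,000 each.

Lorcan: 2,025,000; Farrukh: 1,215,000; Zainab: 243,000; Nkechi: 243,000; Zofia: 486,000; Rashid: 486,000; Ione: 486,000; Kofi: 486,000; Ulla: 1,215,000; Kalinda: 1,215,000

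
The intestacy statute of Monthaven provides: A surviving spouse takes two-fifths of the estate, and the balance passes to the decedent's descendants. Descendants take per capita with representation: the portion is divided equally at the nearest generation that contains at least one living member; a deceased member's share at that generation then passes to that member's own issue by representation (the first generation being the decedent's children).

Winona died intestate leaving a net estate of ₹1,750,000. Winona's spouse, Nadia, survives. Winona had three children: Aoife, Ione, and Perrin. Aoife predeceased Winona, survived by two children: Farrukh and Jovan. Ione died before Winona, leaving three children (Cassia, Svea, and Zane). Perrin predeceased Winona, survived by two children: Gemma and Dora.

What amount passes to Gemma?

Nadia takes two-fifths of ₹1,750,000 = ₹700,000. The remaining ₹1,050,000 passes to the descendants.
No child survives, so the initial division is made at the grandchildren's generation.
The descendants' portion (₹1,050,000) is divided into 7 shares of ₹150,000: Farrukh, Jovan, Cassia, Svea, Zane, Gemma, and Dora each take ₹150,000.

Gemma receives ₹150,000.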